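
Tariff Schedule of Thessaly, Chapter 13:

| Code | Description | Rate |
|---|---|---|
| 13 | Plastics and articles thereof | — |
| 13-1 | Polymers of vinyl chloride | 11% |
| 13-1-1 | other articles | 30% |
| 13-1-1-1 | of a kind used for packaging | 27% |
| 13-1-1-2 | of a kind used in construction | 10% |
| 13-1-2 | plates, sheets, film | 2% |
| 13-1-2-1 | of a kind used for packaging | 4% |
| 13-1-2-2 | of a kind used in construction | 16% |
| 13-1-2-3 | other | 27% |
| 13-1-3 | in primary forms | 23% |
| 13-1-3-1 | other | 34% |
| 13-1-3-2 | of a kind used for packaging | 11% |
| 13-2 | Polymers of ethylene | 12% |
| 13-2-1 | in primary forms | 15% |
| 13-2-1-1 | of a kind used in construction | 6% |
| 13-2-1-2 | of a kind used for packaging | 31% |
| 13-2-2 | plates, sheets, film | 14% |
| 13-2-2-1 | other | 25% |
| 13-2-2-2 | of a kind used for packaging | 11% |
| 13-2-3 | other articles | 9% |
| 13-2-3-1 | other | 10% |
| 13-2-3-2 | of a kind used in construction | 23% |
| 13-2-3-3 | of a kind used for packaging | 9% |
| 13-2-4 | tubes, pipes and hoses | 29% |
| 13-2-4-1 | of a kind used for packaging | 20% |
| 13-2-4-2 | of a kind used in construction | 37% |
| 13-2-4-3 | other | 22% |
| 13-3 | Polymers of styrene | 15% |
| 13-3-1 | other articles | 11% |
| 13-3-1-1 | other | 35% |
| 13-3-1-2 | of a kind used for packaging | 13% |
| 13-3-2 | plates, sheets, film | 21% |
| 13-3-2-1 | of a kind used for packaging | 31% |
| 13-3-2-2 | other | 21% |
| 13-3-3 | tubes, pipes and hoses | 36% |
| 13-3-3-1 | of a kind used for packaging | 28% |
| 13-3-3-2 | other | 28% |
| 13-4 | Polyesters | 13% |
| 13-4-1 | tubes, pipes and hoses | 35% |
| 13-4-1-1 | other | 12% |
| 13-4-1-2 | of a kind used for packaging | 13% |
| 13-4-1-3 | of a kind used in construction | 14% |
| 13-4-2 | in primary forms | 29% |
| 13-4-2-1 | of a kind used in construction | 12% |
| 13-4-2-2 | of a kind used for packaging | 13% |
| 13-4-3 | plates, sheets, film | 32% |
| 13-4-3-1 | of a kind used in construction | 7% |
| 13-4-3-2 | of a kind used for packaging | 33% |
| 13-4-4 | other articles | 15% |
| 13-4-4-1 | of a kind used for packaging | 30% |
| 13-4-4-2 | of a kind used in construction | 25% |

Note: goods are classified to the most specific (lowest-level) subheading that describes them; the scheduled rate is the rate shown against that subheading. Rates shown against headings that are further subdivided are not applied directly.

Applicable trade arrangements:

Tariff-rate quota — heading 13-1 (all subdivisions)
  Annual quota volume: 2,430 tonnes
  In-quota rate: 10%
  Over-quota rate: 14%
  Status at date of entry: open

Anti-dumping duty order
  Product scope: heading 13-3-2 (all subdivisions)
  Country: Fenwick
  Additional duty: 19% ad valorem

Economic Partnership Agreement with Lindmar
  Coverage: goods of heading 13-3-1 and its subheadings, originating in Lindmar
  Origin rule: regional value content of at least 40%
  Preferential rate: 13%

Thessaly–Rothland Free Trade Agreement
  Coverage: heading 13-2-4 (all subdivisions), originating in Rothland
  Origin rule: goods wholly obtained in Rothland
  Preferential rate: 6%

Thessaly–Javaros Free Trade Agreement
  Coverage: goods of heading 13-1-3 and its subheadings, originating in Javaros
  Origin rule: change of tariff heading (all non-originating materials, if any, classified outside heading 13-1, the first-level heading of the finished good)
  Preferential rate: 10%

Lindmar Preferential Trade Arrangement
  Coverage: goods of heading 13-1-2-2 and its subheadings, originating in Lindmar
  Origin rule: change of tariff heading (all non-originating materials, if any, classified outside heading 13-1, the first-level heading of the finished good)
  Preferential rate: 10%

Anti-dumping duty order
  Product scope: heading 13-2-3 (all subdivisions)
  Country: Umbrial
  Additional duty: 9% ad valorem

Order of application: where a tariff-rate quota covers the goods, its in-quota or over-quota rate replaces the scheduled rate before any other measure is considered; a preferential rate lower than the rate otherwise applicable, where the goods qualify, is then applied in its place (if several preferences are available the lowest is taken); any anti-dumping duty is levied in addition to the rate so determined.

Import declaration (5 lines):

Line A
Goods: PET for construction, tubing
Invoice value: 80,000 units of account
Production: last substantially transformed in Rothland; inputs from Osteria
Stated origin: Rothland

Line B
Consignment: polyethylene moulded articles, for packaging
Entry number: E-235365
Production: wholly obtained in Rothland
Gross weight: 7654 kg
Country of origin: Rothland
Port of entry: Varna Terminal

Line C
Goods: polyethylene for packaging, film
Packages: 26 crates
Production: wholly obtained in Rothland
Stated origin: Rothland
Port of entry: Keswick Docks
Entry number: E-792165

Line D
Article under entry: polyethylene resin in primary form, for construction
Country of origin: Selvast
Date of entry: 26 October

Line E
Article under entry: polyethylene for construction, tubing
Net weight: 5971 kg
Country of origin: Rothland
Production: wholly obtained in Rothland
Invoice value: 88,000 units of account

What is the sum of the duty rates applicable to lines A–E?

Line A: PET → 13-4; tubing → 13-4-1; for construction → 13-4-1-3. Scheduled 14%. Rothland agreement on 13-2-4: 13-4-1-3 not covered. → 14%.
Line B: polyethylene → 13-2; moulded articles → 13-2-3; for packaging → 13-2-3-3. Scheduled 9%. Rothland agreement on 13-2-4: 13-2-3-3 not covered. → 9%.
Line C: polyethylene → 13-2; film → 13-2-2; for packaging → 13-2-2-2. Scheduled 11%. Rothland agreement on 13-2-4: 13-2-2-2 not covered. → 11%.
Line D: polyethylene → 13-2; resin in primary form → 13-2-1; for construction → 13-2-1-1. Scheduled 6%. No special measure applies. → 6%.
Line E: polyethylene → 13-2; tubing → 13-2-4; for construction → 13-2-4-2. Scheduled 37%. Rothland agreement on 13-2-4: wholly obtained → 6% available; preferential 6%. → 6%.
Sum: 14% + 9% + 11% + 6% + 6% = 46%.

46%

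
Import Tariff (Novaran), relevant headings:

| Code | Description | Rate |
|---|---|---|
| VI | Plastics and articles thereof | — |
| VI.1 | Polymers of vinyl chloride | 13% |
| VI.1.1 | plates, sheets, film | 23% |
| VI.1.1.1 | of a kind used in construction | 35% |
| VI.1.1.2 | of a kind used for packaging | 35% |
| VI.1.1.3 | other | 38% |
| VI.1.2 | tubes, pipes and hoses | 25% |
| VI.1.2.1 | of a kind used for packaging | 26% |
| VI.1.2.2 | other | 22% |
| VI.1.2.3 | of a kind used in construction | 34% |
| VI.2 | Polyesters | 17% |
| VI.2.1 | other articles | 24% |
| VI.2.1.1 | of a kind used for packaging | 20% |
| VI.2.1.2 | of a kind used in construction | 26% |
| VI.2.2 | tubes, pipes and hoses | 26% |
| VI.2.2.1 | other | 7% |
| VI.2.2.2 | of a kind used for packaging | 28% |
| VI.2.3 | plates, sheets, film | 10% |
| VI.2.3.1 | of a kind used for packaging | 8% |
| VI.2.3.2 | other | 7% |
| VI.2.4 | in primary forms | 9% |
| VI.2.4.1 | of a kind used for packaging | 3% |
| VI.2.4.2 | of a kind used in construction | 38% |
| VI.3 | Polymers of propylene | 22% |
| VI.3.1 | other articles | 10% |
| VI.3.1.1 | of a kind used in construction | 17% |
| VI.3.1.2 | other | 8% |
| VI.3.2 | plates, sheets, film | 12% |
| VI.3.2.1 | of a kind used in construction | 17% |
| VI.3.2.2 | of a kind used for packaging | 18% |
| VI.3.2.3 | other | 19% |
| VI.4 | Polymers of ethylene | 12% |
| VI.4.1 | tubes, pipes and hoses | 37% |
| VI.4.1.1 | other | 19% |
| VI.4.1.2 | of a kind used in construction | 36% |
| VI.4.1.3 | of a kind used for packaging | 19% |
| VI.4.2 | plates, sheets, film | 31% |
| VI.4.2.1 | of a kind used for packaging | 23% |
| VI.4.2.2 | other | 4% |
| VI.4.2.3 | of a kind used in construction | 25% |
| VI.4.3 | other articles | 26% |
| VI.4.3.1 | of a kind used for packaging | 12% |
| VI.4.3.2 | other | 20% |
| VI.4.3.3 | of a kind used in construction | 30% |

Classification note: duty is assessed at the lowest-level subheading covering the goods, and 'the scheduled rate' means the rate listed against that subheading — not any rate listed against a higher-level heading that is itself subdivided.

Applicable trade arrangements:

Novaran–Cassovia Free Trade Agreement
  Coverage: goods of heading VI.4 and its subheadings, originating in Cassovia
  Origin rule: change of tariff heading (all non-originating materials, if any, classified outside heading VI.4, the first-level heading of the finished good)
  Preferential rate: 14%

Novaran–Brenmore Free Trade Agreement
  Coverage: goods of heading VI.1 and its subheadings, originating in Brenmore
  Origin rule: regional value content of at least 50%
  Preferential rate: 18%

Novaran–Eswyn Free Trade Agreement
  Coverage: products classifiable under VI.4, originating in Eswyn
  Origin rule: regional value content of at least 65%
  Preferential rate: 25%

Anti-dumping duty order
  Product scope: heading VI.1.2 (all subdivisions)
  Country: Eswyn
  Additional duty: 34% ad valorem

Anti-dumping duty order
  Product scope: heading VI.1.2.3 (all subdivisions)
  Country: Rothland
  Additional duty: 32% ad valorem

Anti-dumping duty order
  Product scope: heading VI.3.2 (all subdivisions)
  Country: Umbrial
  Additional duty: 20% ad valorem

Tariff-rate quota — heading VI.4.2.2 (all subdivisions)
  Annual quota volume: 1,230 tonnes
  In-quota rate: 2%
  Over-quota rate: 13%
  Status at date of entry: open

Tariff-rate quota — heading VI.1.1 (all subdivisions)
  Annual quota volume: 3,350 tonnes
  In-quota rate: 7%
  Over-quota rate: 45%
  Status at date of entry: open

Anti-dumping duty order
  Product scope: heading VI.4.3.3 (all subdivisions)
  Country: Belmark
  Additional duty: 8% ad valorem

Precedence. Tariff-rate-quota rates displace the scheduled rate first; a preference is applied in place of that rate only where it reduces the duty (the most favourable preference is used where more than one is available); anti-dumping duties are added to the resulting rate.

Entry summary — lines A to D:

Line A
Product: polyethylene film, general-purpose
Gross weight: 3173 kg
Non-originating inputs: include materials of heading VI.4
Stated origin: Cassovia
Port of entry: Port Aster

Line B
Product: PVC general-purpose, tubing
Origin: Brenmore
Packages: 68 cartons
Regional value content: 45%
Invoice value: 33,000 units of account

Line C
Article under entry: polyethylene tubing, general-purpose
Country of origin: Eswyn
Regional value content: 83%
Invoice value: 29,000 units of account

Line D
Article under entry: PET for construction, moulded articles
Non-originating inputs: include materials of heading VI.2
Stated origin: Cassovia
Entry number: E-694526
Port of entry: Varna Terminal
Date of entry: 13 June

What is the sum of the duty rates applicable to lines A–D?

Line A: polyethylene → VI.4; film → VI.4.2; general-purpose → VI.4.2.2. Scheduled 4%. quota on VI.4.2.2 open → in-quota 2%; Cassovia agreement on VI.4: CTH not met. → 2%.
Line B: PVC → VI.1; tubing → VI.1.2; general-purpose → VI.1.2.2. Scheduled 22%. Brenmore agreement on VI.1: RVC < 50%. → 22%.
Line C: polyethylene → VI.4; tubing → VI.4.1; general-purpose → VI.4.1.1. Scheduled 19%. Eswyn agreement on VI.4: RVC ≥ 65% → 25% available; preference 25% not lower than 19% → no reduction. → 19%.
Line D: PET → VI.2; moulded articles → VI.2.1; for construction → VI.2.1.2. Scheduled 26%. Cassovia agreement on VI.4: VI.2.1.2 not covered. → 26%.
Sum: 2% + 22% + 19% + 26% = 69%.

69%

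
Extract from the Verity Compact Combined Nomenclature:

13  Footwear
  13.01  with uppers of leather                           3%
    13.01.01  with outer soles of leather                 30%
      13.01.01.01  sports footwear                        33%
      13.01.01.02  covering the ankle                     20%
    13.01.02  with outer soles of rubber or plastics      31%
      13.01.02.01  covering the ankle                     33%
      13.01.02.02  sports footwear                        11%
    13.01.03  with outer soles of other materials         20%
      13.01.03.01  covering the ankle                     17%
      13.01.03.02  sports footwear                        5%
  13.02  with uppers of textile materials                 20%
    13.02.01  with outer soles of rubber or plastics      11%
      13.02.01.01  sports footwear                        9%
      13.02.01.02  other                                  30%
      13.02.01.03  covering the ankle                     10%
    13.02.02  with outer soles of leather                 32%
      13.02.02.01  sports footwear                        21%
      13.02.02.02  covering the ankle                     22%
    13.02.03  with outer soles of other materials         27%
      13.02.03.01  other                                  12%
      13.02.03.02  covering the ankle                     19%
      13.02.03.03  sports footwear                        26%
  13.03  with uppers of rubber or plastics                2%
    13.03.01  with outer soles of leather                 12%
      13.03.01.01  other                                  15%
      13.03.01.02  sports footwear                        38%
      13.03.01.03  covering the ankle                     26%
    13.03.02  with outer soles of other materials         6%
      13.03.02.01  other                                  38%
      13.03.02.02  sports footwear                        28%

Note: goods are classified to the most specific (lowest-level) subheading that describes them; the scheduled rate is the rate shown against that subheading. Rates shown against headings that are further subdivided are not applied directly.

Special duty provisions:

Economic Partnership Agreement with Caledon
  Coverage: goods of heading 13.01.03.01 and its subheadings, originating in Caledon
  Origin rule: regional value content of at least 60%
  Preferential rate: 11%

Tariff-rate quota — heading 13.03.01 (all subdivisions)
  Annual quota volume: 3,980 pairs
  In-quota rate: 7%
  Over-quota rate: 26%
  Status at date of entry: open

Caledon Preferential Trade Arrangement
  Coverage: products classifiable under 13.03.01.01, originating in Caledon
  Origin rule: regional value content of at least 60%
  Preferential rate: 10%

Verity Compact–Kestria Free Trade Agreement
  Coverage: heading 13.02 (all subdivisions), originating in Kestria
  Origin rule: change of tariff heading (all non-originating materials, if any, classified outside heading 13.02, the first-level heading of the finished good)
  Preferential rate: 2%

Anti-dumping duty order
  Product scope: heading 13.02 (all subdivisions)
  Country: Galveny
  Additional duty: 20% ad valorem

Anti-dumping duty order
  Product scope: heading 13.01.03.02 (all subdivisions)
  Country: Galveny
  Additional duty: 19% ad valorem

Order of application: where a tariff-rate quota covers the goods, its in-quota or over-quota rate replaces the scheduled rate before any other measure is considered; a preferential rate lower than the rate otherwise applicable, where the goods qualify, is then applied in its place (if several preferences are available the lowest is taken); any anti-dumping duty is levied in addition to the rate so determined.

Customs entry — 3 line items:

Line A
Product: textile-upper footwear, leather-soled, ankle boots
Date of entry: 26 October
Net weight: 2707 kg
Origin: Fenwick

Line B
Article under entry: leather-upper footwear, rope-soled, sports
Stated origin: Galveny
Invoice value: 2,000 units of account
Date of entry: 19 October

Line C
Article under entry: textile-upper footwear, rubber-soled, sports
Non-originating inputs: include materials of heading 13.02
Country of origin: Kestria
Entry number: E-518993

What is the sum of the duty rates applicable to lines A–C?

Line A: textile-upper → 13.02; leather-soled → 13.02.02; ankle boots → 13.02.02.02. Scheduled 22%. No special measure applies. → 22%.
Line B: leather-upper → 13.01; rope-soled → 13.01.03; sports → 13.01.03.02. Scheduled 5%. anti-dumping (Galveny, 13.01.03.02): +19%; total 5% + 19% = 24%. → 24%.
Line C: textile-upper → 13.02; rubber-soled → 13.02.01; sports → 13.02.01.01. Scheduled 9%. Kestria agreement on 13.02: CTH not met. → 9%.
Sum: 22% + 24% + 9% = 55%.

55%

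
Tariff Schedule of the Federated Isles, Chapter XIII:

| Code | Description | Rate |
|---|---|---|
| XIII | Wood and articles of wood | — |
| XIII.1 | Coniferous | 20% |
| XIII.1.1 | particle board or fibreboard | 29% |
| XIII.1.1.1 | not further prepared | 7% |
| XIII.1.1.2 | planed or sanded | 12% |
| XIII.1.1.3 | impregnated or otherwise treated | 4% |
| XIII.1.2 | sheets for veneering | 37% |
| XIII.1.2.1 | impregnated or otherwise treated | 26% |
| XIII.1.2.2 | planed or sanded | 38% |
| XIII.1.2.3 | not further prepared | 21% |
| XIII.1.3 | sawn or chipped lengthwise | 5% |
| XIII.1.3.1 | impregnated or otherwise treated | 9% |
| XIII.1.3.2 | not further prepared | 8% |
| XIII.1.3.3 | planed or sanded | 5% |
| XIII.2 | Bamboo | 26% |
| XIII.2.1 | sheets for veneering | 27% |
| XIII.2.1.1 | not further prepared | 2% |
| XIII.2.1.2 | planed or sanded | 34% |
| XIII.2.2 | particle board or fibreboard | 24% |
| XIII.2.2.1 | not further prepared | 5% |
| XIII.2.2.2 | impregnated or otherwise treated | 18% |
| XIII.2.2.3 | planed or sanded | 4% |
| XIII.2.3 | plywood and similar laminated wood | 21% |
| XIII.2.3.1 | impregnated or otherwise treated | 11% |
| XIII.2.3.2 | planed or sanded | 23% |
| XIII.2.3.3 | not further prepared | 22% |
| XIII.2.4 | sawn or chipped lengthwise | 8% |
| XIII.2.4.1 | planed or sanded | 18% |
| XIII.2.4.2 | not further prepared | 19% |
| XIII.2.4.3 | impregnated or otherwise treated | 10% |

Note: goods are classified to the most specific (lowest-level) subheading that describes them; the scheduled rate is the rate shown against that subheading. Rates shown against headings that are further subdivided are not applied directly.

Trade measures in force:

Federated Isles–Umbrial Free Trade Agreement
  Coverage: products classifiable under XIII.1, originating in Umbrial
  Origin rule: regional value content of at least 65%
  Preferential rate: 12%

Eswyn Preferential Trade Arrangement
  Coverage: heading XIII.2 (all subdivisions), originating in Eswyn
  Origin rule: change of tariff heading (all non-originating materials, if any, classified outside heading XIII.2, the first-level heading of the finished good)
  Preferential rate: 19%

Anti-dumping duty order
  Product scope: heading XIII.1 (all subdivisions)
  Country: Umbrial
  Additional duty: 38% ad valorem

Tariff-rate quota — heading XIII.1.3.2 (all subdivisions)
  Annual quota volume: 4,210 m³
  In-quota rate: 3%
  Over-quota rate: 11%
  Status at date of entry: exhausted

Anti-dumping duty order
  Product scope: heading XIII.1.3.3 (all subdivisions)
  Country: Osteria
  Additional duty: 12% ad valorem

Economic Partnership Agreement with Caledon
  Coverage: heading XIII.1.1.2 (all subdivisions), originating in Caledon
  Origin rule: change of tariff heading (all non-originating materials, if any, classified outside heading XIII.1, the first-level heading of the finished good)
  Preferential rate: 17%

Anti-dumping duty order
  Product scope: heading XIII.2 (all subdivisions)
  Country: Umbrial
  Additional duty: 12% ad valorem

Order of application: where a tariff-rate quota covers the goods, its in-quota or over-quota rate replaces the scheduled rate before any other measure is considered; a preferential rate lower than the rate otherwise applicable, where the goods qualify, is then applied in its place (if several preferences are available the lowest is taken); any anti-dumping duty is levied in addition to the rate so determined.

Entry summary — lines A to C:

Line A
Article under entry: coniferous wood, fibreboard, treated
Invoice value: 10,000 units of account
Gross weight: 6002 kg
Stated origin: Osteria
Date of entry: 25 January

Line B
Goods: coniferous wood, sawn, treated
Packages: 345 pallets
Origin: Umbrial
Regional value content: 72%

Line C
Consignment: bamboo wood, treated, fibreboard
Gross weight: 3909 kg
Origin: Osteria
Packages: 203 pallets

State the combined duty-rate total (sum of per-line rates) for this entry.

69%

Line A: coniferous → XIII.1; fibreboard → XIII.1.1; treated → XIII.1.1.3. Scheduled 4%. No special measure applies. → 4%.
Line B: coniferous → XIII.1; sawn → XIII.1.3; treated → XIII.1.3.1. Scheduled 9%. Umbrial agreement on XIII.1: RVC ≥ 65% → 12% available; preference 12% not lower than 9% → no reduction; anti-dumping (Umbrial, XIII.1): +38%; total 9% + 38% = 47%. → 47%.
Line C: bamboo → XIII.2; fibreboard → XIII.2.2; treated → XIII.2.2.2. Scheduled 18%. No special measure applies. → 18%.
Sum: 4% + 47% + 18% = 69%.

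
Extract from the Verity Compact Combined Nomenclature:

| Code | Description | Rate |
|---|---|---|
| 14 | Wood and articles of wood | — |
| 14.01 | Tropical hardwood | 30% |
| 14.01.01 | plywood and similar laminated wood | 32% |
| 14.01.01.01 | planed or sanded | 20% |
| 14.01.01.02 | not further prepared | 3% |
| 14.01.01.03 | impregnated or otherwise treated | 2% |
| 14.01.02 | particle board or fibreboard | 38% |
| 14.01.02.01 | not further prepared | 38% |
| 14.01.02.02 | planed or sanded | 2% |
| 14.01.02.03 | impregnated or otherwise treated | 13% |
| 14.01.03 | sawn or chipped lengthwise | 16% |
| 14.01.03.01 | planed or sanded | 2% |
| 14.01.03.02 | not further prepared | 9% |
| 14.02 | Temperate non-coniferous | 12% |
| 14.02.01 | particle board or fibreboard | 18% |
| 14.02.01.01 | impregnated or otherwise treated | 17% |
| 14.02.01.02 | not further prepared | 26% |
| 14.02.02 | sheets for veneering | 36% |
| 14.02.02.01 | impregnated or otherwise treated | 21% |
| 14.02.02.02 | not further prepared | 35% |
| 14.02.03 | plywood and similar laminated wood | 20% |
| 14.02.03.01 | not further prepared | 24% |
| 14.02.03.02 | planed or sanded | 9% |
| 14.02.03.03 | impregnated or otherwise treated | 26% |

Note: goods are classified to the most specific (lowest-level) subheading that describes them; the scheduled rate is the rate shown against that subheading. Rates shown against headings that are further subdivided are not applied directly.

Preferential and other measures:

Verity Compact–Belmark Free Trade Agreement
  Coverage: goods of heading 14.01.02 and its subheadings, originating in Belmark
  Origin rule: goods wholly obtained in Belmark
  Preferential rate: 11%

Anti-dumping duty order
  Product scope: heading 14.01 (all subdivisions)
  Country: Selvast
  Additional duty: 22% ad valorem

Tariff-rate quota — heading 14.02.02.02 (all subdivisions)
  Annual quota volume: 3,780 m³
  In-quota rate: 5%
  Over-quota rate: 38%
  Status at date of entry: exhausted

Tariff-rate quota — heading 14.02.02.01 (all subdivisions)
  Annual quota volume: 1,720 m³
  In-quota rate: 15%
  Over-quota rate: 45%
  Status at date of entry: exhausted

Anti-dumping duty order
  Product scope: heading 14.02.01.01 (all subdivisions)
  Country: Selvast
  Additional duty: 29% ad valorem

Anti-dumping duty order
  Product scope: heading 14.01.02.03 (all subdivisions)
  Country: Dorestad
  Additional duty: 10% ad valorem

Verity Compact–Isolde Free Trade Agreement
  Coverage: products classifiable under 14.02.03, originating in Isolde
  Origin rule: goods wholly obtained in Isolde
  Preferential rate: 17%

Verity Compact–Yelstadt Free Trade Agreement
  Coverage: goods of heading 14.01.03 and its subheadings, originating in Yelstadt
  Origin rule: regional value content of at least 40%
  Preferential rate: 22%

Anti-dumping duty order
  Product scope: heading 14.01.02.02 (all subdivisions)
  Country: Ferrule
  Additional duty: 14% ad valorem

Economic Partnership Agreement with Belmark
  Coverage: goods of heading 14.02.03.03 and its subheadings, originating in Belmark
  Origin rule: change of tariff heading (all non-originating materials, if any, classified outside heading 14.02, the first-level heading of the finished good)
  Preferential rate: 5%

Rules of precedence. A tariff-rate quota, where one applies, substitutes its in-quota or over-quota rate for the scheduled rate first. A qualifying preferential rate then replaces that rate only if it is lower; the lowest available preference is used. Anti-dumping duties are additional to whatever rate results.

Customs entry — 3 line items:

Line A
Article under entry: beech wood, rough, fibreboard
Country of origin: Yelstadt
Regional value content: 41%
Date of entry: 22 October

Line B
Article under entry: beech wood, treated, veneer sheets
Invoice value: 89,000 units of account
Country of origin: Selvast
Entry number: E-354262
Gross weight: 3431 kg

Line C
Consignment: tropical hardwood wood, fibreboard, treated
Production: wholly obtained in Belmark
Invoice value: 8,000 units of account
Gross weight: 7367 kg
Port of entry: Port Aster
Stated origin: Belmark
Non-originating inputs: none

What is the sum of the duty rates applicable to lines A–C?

82%

Line A: beech → 14.02; fibreboard → 14.02.01; rough → 14.02.01.02. Scheduled 26%. Yelstadt agreement on 14.01.03: 14.02.01.02 not covered. → 26%.
Line B: beech → 14.02; veneer sheets → 14.02.02; treated → 14.02.02.01. Scheduled 21%. quota on 14.02.02.01 exhausted → over-quota 45%. → 45%.
Line C: tropical hardwood → 14.01; fibreboard → 14.01.02; treated → 14.01.02.03. Scheduled 13%. Belmark agreement on 14.01.02: wholly obtained → 11% available; Belmark agreement on 14.02.03.03: 14.01.02.03 not covered; preferential 11%. → 11%.
Sum: 26% + 45% + 11% = 82%.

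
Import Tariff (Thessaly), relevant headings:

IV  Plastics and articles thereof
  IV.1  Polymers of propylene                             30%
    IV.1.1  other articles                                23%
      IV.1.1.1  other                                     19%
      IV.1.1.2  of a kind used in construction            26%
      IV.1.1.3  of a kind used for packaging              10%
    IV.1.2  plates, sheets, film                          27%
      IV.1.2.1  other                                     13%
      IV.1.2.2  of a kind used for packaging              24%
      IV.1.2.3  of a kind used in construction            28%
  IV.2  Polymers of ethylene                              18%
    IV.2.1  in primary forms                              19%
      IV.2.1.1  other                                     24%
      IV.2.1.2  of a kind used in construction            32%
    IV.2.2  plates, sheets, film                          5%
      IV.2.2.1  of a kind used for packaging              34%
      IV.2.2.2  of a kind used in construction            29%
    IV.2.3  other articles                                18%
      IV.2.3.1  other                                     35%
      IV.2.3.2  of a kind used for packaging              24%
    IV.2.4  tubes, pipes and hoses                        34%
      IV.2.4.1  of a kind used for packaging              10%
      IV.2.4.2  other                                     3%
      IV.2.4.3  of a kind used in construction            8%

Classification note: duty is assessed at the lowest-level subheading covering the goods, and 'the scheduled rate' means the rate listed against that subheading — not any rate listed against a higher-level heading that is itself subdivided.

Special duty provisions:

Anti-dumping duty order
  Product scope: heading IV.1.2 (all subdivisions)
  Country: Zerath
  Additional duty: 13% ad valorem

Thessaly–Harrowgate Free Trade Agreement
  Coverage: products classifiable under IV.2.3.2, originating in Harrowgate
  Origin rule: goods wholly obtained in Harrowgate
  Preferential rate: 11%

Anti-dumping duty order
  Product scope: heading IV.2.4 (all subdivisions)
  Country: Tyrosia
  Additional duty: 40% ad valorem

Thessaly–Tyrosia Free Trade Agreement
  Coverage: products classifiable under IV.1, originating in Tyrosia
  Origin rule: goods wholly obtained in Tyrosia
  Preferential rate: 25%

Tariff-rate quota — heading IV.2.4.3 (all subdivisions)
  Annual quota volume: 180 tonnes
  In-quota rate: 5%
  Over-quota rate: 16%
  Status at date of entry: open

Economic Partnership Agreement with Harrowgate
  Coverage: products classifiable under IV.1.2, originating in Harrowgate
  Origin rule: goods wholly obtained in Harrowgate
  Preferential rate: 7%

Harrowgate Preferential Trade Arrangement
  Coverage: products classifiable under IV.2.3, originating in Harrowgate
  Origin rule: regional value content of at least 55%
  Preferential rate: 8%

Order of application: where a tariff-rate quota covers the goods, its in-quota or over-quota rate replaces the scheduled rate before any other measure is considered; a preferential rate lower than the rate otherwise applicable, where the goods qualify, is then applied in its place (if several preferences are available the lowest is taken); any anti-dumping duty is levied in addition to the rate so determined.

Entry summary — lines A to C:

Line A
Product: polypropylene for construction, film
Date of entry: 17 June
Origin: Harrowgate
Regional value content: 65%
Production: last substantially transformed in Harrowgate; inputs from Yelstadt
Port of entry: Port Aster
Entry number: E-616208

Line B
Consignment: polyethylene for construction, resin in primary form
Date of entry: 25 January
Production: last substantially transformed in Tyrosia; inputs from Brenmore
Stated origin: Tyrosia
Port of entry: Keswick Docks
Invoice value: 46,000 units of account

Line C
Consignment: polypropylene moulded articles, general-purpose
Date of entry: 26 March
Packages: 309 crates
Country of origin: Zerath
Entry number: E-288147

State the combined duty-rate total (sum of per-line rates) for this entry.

Line A: polypropylene → IV.1; film → IV.1.2; for construction → IV.1.2.3. Scheduled 28%. Harrowgate agreement on IV.2.3.2: IV.1.2.3 not covered; Harrowgate agreement on IV.1.2: not wholly obtained; Harrowgate agreement on IV.2.3: IV.1.2.3 not covered. → 28%.
Line B: polyethylene → IV.2; resin in primary form → IV.2.1; for construction → IV.2.1.2. Scheduled 32%. Tyrosia agreement on IV.1: IV.2.1.2 not covered. → 32%.
Line C: polypropylene → IV.1; moulded articles → IV.1.1; general-purpose → IV.1.1.1. Scheduled 19%. No special measure applies. → 19%.
Sum: 28% + 32% + 19% = 79%.

79%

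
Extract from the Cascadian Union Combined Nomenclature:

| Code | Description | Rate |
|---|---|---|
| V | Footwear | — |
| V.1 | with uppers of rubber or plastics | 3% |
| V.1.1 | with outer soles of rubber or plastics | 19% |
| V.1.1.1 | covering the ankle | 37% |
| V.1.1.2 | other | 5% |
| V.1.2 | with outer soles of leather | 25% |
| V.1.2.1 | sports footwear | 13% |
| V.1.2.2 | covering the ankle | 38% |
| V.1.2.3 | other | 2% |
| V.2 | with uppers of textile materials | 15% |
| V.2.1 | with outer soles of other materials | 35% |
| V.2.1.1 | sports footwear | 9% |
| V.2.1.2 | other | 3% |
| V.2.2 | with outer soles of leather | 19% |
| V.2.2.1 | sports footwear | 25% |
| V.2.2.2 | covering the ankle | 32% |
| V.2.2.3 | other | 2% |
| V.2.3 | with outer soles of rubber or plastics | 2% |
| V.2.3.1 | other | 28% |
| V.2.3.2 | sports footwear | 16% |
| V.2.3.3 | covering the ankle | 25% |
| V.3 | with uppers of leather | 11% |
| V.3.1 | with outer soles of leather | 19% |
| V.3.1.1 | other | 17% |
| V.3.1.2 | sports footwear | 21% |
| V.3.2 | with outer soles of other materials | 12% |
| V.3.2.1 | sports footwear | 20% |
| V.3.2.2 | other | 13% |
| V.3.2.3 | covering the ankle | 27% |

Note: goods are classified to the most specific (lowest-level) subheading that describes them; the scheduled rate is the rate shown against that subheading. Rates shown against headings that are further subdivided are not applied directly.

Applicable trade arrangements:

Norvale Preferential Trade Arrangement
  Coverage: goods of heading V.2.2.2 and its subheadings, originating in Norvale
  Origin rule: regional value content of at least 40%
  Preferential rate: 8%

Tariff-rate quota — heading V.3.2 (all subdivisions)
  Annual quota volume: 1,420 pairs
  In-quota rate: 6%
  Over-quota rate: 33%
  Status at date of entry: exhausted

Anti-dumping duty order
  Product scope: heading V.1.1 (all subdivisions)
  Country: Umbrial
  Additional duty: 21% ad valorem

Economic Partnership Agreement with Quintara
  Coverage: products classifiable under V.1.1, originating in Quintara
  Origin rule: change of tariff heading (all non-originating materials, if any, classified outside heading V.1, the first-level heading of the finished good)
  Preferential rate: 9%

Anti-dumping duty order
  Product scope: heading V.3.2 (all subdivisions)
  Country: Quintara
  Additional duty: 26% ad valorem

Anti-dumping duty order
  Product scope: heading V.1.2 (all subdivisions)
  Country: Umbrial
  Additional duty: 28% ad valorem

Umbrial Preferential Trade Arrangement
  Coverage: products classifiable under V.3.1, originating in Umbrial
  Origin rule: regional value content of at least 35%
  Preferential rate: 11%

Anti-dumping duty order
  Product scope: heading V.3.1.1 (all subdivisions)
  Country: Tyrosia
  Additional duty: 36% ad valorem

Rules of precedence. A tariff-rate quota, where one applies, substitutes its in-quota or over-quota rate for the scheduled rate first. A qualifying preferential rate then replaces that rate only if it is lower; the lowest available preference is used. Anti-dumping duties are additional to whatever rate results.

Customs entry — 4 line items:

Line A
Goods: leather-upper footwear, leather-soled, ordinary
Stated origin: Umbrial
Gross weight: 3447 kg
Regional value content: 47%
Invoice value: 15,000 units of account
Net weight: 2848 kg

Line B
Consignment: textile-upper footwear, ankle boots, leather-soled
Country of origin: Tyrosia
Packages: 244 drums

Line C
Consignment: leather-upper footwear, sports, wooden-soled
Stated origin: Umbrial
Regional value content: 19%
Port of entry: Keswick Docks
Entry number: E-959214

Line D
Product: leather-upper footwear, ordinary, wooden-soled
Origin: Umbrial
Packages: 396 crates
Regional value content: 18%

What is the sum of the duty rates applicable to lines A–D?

Line A: leather-upper → V.3; leather-soled → V.3.1; ordinary → V.3.1.1. Scheduled 17%. Umbrial agreement on V.3.1: RVC ≥ 35% → 11% available; preferential 11%. → 11%.
Line B: textile-upper → V.2; leather-soled → V.2.2; ankle boots → V.2.2.2. Scheduled 32%. No special measure applies. → 32%.
Line C: leather-upper → V.3; wooden-soled → V.3.2; sports → V.3.2.1. Scheduled 20%. quota on V.3.2 exhausted → over-quota 33%; Umbrial agreement on V.3.1: V.3.2.1 not covered. → 33%.
Line D: leather-upper → V.3; wooden-soled → V.3.2; ordinary → V.3.2.2. Scheduled 13%. quota on V.3.2 exhausted → over-quota 33%; Umbrial agreement on V.3.1: V.3.2.2 not covered. → 33%.
Sum: 11% + 32% + 33% + 33% = 109%.

109%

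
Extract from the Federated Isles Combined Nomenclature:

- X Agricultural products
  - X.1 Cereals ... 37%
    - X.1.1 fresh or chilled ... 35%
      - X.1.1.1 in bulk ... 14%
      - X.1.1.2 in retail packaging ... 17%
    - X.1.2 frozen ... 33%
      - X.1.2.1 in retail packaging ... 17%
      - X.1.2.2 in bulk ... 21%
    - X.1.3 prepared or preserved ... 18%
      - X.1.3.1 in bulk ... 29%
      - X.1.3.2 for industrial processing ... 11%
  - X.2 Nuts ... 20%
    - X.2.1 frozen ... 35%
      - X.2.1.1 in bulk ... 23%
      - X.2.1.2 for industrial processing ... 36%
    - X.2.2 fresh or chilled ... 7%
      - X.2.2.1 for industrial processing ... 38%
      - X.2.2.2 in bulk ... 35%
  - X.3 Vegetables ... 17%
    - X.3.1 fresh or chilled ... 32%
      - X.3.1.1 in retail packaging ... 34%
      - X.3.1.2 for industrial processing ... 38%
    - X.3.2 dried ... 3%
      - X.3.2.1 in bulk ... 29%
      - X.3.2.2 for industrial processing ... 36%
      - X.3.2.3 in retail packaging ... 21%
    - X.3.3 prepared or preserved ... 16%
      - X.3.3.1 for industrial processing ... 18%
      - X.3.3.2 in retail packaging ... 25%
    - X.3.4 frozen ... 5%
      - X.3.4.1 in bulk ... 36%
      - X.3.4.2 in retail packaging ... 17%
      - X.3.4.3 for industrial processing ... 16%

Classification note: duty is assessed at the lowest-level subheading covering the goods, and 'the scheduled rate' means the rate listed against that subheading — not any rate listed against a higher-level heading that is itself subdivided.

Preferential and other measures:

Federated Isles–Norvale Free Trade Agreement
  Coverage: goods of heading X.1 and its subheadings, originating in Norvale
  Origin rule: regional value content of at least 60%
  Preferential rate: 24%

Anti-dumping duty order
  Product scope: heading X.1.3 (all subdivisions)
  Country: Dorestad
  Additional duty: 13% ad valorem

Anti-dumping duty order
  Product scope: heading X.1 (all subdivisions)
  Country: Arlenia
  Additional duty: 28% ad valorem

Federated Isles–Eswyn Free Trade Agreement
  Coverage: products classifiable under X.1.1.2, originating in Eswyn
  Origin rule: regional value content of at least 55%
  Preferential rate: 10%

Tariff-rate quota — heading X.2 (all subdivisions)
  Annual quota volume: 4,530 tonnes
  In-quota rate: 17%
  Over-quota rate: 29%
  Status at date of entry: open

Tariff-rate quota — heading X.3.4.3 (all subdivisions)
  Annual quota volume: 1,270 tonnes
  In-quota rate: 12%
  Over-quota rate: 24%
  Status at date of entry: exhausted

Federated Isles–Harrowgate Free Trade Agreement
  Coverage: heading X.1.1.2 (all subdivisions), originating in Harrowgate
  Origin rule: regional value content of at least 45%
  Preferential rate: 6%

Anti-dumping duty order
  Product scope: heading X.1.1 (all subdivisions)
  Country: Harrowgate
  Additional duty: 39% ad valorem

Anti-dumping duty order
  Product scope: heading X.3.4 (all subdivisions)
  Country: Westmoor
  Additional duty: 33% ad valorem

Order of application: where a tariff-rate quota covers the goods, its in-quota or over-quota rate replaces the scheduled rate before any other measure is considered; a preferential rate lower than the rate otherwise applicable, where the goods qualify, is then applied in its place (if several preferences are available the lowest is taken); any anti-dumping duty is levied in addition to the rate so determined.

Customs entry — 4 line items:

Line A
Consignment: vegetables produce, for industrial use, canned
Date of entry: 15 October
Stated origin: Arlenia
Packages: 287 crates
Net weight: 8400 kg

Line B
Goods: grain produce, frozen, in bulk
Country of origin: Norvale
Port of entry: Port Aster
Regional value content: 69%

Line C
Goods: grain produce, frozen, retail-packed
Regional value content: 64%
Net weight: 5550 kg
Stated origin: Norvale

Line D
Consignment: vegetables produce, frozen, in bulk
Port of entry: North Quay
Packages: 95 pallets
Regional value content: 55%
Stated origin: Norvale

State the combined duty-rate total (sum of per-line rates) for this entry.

Line A: vegetables → X.3; canned → X.3.3; for industrial use → X.3.3.1. Scheduled 18%. No special measure applies. → 18%.
Line B: grain → X.1; frozen → X.1.2; in bulk → X.1.2.2. Scheduled 21%. Norvale agreement on X.1: RVC ≥ 60% → 24% available; preference 24% not lower than 21% → no reduction. → 21%.
Line C: grain → X.1; frozen → X.1.2; retail-packed → X.1.2.1. Scheduled 17%. Norvale agreement on X.1: RVC ≥ 60% → 24% available; preference 24% not lower than 17% → no reduction. → 17%.
Line D: vegetables → X.3; frozen → X.3.4; in bulk → X.3.4.1. Scheduled 36%. Norvale agreement on X.1: X.3.4.1 not covered. → 36%.
Sum: 18% + 21% + 17% + 36% = 92%.

92%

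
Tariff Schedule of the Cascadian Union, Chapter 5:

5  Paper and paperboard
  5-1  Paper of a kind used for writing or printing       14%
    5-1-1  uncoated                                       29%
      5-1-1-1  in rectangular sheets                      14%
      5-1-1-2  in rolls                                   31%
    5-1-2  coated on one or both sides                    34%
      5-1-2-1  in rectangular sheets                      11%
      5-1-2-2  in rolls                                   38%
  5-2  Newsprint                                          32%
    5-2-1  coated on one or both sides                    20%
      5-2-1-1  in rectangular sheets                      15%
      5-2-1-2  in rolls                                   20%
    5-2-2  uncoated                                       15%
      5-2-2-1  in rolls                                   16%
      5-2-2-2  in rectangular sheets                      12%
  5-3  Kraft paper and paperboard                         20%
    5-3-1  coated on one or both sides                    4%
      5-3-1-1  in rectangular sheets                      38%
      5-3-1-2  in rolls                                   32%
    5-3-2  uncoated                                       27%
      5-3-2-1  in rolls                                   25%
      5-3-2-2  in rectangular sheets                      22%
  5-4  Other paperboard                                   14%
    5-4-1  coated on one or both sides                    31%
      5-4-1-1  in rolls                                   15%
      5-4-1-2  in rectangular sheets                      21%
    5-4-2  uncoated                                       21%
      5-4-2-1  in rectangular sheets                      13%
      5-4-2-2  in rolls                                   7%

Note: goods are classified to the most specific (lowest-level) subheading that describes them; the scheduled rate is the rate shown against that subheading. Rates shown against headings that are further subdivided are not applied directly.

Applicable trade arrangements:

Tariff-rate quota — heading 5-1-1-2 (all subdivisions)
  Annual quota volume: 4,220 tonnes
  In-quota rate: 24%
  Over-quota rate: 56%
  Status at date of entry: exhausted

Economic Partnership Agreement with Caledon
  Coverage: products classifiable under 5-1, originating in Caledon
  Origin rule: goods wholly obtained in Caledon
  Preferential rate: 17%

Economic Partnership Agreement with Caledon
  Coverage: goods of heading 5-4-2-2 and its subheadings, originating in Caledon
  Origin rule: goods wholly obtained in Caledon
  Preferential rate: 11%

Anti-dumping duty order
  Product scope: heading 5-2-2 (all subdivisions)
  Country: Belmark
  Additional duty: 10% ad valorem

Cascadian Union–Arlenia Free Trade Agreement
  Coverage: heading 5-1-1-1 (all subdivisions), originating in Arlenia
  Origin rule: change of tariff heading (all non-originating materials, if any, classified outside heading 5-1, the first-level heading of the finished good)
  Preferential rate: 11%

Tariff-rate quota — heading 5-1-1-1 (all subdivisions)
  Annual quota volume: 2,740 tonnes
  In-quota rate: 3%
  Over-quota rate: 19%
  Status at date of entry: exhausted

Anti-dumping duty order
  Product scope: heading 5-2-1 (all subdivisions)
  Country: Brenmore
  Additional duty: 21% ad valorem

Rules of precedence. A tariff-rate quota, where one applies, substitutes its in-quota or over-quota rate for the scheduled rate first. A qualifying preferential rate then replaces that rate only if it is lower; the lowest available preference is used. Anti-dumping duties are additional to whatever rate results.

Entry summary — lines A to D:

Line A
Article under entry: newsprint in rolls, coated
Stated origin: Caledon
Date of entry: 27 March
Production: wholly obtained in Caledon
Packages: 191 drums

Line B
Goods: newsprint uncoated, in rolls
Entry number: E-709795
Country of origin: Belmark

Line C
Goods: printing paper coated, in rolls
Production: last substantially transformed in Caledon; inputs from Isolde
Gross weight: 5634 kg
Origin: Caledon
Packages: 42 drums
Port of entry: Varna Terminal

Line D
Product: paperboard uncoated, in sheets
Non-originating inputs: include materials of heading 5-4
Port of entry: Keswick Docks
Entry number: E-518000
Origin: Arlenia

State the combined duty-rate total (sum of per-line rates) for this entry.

Line A: newsprint → 5-2; coated → 5-2-1; in rolls → 5-2-1-2. Scheduled 20%. Caledon agreement on 5-1: 5-2-1-2 not covered; Caledon agreement on 5-4-2-2: 5-2-1-2 not covered. → 20%.
Line B: newsprint → 5-2; uncoated → 5-2-2; in rolls → 5-2-2-1. Scheduled 16%. anti-dumping (Belmark, 5-2-2): +10%; total 16% + 10% = 26%. → 26%.
Line C: printing paper → 5-1; coated → 5-1-2; in rolls → 5-1-2-2. Scheduled 38%. Caledon agreement on 5-1: not wholly obtained; Caledon agreement on 5-4-2-2: 5-1-2-2 not covered. → 38%.
Line D: paperboard → 5-4; uncoated → 5-4-2; in sheets → 5-4-2-1. Scheduled 13%. Arlenia agreement on 5-1-1-1: 5-4-2-1 not covered. → 13%.
Sum: 20% + 26% + 38% + 13% = 97%.

97%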